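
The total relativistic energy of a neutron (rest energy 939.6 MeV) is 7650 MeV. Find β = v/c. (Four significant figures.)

γ = E/(mc²) = 7650/939.6 = 8.1418.
β = √(1 − 1/γ²) = √(1 − 0.0150855) = √0.9849145 = 0.9924.

0.9924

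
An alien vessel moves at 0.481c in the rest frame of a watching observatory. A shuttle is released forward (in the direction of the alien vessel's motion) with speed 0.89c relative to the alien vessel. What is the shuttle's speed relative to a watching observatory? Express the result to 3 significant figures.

0.960c

In units of c, u = (u' + v)/(1 + u'v) with u' = 0.89 and v = 0.481.
Numerator: 0.89 + 0.481 = 1.371. Denominator: 1 + (0.89)(0.481) = 1.42809.
u = 1.371/1.42809 = 0.96002, so the speed is 0.960c.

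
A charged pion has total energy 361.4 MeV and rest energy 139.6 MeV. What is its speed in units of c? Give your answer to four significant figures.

0.9224c

γ = E/(mc²) = 361.4/139.6 = 2.5888.
β = √(1 − 1/γ²) = √(1 − 0.149212) = √0.850788 = 0.9224.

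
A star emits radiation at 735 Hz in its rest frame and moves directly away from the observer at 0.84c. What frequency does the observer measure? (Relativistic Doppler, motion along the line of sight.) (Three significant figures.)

Relativistic Doppler (source moving away): f_obs = f_src · √((1−β)/(1+β)).
With β = 0.84: factor = √(0.16/1.84) = 0.29488.
f_obs = 735 × 0.29488 = 217 Hz.

217 Hz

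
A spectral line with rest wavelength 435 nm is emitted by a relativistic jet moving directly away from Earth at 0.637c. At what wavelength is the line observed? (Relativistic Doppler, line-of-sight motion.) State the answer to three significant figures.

Relativistic Doppler for wavelength: λ_obs = λ_src · √((1+β)/(1−β)).
With β = 0.637: factor = √(1.637/0.363) = 2.1236.
λ_obs = 435 × 2.1236 = 924 nm.

924 nm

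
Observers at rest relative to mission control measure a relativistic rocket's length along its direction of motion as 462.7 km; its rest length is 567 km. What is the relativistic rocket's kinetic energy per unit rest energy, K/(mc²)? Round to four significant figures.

Length contraction gives γ = L₀/L = 567/462.7 = 1.22542.
Since K = (γ−1)mc², K/(mc²) = 1.22542 − 1 = 0.2254.

0.2254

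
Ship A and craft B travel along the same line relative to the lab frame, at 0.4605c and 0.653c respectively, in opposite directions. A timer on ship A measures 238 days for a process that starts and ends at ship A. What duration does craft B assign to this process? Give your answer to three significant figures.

Speed of ship A in craft B's frame: u = (v_A + v_B)/(1 + v_A v_B/c²) = (0.4605 + 0.653)/(1 + 0.4605×0.653) = 1.1135/1.3007065 = 0.85607; |u| = 0.85607c.
γ for this relative speed: γ = 1/√(1 − 0.732856) = 1.9348.
Ship A's interval is proper; time dilation gives Δt_B = γΔτ = 1.9348 × 238 days = 460 days.

460 days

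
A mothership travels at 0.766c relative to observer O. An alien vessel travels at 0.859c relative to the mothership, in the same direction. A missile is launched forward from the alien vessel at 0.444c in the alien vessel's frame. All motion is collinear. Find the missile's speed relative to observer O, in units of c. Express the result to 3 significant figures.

First combine the missile and alien vessel (S''→S'): u₁ = (0.444 + 0.859)/(1 + 0.444×0.859) = 1.303/1.381396 = 0.94325.
Then combine with the mothership (S'→S): u = (0.94325 + 0.766)/(1 + 0.94325×0.766) = 1.70925/1.7225295 = 0.99229.

0.992c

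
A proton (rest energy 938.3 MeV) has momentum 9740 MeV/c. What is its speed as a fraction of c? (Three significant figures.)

βγ = pc/(mc²) = 9740/938.3 = 10.38.
Since γ² = 1 + (βγ)² = 108.744, γ = √108.744 = 10.428, and β = (βγ)/γ = 10.38/10.428 = 0.995.

0.995c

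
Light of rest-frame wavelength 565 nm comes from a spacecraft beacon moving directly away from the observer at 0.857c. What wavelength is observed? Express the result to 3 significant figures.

Relativistic Doppler for wavelength: λ_obs = λ_src · √((1+β)/(1−β)).
With β = 0.857: factor = √(1.857/0.143) = 3.6036.
λ_obs = 565 × 3.6036 = 2040 nm.

2040 nm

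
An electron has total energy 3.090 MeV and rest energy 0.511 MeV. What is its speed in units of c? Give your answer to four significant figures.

γ = E/(mc²) = 3.090/0.511 = 6.047.
β = √(1 − 1/γ²) = √(1 − 0.0273477) = √0.9726523 = 0.9862.

0.9862c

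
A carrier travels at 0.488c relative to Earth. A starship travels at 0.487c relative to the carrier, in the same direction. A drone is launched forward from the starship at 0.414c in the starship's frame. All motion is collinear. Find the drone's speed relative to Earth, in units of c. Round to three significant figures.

Compose velocities in two stages. Stage 1 (into S'): u₁ = (0.414+0.487)/(1+0.414×0.487) = 0.74982.
Stage 2 (into S): u = (0.74982+0.488)/(1+0.74982×0.488) = 0.90622, so the speed is 0.906c.

0.906c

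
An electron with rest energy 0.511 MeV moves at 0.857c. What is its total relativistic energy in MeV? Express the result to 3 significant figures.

With β = 0.857, γ = 1/√(1 − 0.857²) = 1/√0.265551 = 1.9406.
Total energy: E = γmc² = 1.9406 × 0.511 MeV = 0.992 MeV.

0.992 MeV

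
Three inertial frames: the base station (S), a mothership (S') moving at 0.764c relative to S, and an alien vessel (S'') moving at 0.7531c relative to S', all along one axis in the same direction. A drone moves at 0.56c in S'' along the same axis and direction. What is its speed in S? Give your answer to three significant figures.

0.989c

Compose velocities in two stages. Stage 1 (into S'): u₁ = (0.56+0.7531)/(1+0.56×0.7531) = 0.92359.
Stage 2 (into S): u = (0.92359+0.764)/(1+0.92359×0.764) = 0.98943, so the speed is 0.989c.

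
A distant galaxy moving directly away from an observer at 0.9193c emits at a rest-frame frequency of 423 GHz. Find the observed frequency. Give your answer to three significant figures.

Relativistic Doppler (source moving away): f_obs = f_src · √((1−β)/(1+β)).
With β = 0.9193: factor = √(0.0807/1.9193) = 0.20505.
f_obs = 423 × 0.20505 = 86.7 GHz.

86.7 GHz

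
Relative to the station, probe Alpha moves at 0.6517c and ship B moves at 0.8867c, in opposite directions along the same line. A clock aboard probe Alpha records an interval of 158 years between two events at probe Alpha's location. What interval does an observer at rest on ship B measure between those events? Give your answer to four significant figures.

710.9 years

The velocity of probe Alpha relative to ship B is (0.6517 + 0.8867)c / (1 + 0.6517×0.8867) = 0.97499c; relative speed 0.97499c.
γ for this relative speed: γ = 1/√(1 − 0.950606) = 4.4995.
Probe Alpha's interval is proper; time dilation gives Δt_B = γΔτ = 4.4995 × 158 years = 710.9 years.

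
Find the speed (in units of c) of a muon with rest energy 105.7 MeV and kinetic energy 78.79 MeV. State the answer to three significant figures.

0.820c

K = (γ−1)mc², so γ = 1 + 78.79/105.7 = 1.7454.
Then v/c = √(1 − γ⁻²) = √(1 − 0.328254) = √0.671746 = 0.820.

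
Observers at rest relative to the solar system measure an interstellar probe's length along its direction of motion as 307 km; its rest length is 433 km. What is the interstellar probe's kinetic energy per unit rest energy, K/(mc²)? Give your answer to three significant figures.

γ = L₀/L = 433/307 = 1.41042.
Since K = (γ−1)mc², K/(mc²) = 1.41042 − 1 = 0.410.

0.410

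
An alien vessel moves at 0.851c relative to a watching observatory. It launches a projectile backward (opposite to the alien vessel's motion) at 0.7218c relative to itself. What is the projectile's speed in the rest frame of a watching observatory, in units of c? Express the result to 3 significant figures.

0.335c

Relativistic velocity addition: u = (u' + v)/(1 + u'v/c²), with u' = −0.7218c and v = 0.851c.
Numerator: −0.7218 + 0.851 = 0.1292. Denominator: 1 + (−0.7218)(0.851) = 0.3857482.
u = 0.1292/0.3857482 = 0.33493, so the speed is 0.335c.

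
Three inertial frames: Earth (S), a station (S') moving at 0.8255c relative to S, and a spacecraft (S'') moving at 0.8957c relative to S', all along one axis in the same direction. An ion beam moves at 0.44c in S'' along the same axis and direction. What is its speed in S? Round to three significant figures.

0.996c

First combine the ion beam and spacecraft (S''→S'): u₁ = (0.44 + 0.8957)/(1 + 0.44×0.8957) = 1.3357/1.394108 = 0.9581.
Then combine with the station (S'→S): u = (0.9581 + 0.8255)/(1 + 0.9581×0.8255) = 1.7836/1.79091155 = 0.99592.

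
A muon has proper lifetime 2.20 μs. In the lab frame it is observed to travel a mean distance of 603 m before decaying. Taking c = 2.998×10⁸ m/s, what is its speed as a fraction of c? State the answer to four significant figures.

0.6748c

d = βγcτ ⇒ βγ = d/(cτ) = 603.0 m / (659.56 m) = 0.91425.
β = (βγ)/√(1+(βγ)²) = 0.91425/√1.835853 = 0.6748.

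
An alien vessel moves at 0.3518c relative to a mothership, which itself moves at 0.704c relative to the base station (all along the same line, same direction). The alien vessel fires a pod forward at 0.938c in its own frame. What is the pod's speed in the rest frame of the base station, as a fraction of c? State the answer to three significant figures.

Apply u = (u'+v)/(1+u'v) twice. Pod in the mothership frame: (0.938+0.3518)/(1+0.938·0.3518) = 1.2898/1.3299884 = 0.96978c.
That velocity, transformed to the rest frame of the base station: (0.96978+0.704)/(1+0.96978·0.704) = 1.67378/1.68272512 = 0.99468c.

0.995c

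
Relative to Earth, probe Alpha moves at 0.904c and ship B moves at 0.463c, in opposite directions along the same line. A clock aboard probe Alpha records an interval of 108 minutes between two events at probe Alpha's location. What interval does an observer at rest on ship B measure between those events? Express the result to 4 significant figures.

404.3 minutes

Speed of probe Alpha in ship B's frame: u = (v_A + v_B)/(1 + v_A v_B/c²) = (0.904 + 0.463)/(1 + 0.904×0.463) = 1.367/1.418552 = 0.96366; |u| = 0.96366c.
γ for this relative speed: γ = 1/√(1 − 0.928641) = 3.7435.
Probe Alpha's interval is proper; time dilation gives Δt_B = γΔτ = 3.7435 × 108 minutes = 404.3 minutes.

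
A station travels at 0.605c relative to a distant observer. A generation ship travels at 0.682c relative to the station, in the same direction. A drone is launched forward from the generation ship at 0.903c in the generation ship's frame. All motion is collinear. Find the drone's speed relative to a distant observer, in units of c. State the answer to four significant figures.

Apply u = (u'+v)/(1+u'v) twice. Drone in the station frame: (0.903+0.682)/(1+0.903·0.682) = 1.585/1.615846 = 0.98091c.
That velocity, transformed to the rest frame of a distant observer: (0.98091+0.605)/(1+0.98091·0.605) = 1.58591/1.59345055 = 0.99527c.

0.9953c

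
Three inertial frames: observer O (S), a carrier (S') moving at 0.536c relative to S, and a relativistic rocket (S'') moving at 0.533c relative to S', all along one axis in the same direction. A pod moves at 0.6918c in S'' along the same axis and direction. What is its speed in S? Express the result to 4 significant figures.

First combine the pod and relativistic rocket (S''→S'): u₁ = (0.6918 + 0.533)/(1 + 0.6918×0.533) = 1.2248/1.3687294 = 0.89484.
Then combine with the carrier (S'→S): u = (0.89484 + 0.536)/(1 + 0.89484×0.536) = 1.43084/1.47963424 = 0.96702.

0.9670c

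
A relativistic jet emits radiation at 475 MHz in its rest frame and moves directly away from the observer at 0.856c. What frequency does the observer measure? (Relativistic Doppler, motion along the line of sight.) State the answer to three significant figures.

Relativistic Doppler (source moving away): f_obs = f_src · √((1−β)/(1+β)).
With β = 0.856: factor = √(0.144/1.856) = 0.27854.
f_obs = 475 × 0.27854 = 132 MHz.

132 MHz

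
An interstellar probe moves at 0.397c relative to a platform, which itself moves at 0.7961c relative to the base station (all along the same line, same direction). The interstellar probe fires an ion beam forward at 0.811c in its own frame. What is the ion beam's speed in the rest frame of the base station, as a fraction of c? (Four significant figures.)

Apply u = (u'+v)/(1+u'v) twice. Ion beam in the platform frame: (0.811+0.397)/(1+0.811·0.397) = 1.208/1.321967 = 0.91379c.
That velocity, transformed to the rest frame of the base station: (0.91379+0.7961)/(1+0.91379·0.7961) = 1.70989/1.727468219 = 0.98982c.

0.9898c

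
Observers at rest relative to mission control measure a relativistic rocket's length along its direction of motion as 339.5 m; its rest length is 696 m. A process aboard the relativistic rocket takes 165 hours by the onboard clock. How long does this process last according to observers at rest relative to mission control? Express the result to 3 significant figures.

338 hours

From L = L₀/γ: γ = 696/339.5 = 2.05007.
Δt = γΔτ = 2.05007 × 165 = 338 hours.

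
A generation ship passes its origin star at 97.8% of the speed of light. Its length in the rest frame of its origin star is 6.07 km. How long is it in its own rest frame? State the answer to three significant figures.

29.1 km

With β = 0.978, γ = 1/√(1 − 0.978²) = 1/√0.043516 = 4.7938.
Proper length: L₀ = γ·L = 4.7938 × 6.07 = 29.1 km.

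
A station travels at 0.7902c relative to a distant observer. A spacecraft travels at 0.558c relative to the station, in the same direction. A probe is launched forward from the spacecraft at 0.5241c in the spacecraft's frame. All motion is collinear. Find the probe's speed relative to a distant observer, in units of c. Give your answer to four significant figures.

Apply u = (u'+v)/(1+u'v) twice. Probe in the station frame: (0.5241+0.558)/(1+0.5241·0.558) = 1.0821/1.2924478 = 0.83725c.
That velocity, transformed to the rest frame of a distant observer: (0.83725+0.7902)/(1+0.83725·0.7902) = 1.62745/1.66159495 = 0.97945c.

0.9795c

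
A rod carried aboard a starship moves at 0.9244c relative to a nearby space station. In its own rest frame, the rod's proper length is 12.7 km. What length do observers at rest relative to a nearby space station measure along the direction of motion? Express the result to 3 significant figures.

4.84 km

With β = 0.9244, γ = 1/√(1 − 0.9244²) = 1/√0.14548464 = 2.6218.
Along the direction of motion the measured length is L₀/γ = 12.7/2.6218 = 4.84 km.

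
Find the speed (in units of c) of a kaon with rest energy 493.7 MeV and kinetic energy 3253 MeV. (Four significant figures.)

γ = 1 + K/(mc²) = 1 + 3253/493.7 = 7.589.
β = √(1 − 1/γ²) = √(1 − 0.0173632) = √0.9826368 = 0.9913.

0.9913c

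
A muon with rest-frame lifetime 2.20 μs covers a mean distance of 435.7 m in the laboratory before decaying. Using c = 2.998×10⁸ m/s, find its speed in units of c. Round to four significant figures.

0.5512c

Let x = d/(cτ) = 435.7 m / (2.998×10⁸ m/s × 2.200×10^-6 s) = 0.66059. Since d = βγcτ, x = βγ = β/√(1−β²).
Solving: β² = x²/(1+x²) = 0.436379/1.436379 = 0.303805, so β = 0.5512.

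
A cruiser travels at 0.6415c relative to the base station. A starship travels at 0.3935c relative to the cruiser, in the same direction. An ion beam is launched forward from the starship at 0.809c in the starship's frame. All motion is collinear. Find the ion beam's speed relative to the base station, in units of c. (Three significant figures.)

0.980c

Apply u = (u'+v)/(1+u'v) twice. Ion beam in the cruiser frame: (0.809+0.3935)/(1+0.809·0.3935) = 1.2025/1.3183415 = 0.91213c.
That velocity, transformed to the rest frame of the base station: (0.91213+0.6415)/(1+0.91213·0.6415) = 1.55363/1.585131395 = 0.98013c.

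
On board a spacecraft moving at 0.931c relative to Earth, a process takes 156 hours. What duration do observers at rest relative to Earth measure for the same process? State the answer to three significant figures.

With β = 0.931, γ = 1/√(1 − 0.931²) = 1/√0.133239 = 2.7396.
The onboard clock measures proper time, so the interval in the rest frame of Earth is dilated: Δt = γ·Δτ = 2.7396 × 156 hours = 427 hours.

427 hours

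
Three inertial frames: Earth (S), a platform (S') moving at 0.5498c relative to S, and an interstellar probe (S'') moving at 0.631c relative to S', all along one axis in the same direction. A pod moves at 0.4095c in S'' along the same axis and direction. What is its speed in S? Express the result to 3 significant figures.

0.946c

Apply u = (u'+v)/(1+u'v) twice. Pod in the platform frame: (0.4095+0.631)/(1+0.4095·0.631) = 1.0405/1.2583945 = 0.82685c.
That velocity, transformed to the rest frame of Earth: (0.82685+0.5498)/(1+0.82685·0.5498) = 1.37665/1.45460213 = 0.94641c.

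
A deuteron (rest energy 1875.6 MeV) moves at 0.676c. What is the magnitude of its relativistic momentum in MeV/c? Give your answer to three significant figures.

γ = 1/√(1 − β²) = 1/√(1 − 0.456976) = 1/√0.543024 = 1/0.736902 = 1.357.
Momentum: p = γβ·mc = 1.357 × 0.676 × 1875.6 MeV/c = 1720 MeV/c.

1720 MeV/c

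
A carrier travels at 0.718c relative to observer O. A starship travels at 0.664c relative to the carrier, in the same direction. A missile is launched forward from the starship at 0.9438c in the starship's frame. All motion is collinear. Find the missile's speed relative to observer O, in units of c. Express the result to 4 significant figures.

0.9981c

Apply u = (u'+v)/(1+u'v) twice. Missile in the carrier frame: (0.9438+0.664)/(1+0.9438·0.664) = 1.6078/1.6266832 = 0.98839c.
That velocity, transformed to the rest frame of observer O: (0.98839+0.718)/(1+0.98839·0.718) = 1.70639/1.70966402 = 0.99808c.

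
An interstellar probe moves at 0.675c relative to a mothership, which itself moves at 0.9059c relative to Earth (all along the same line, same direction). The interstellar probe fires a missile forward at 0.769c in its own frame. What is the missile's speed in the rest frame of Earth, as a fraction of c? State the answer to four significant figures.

0.9975c

First combine the missile and interstellar probe (S''→S'): u₁ = (0.769 + 0.675)/(1 + 0.769×0.675) = 1.444/1.519075 = 0.95058.
Then combine with the mothership (S'→S): u = (0.95058 + 0.9059)/(1 + 0.95058×0.9059) = 1.85648/1.861130422 = 0.9975.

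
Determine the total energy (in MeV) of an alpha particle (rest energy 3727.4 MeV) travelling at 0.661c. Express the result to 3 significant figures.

γ = 1/√(1 − β²) = 1/√(1 − 0.436921) = 1/√0.563079 = 1/0.750386 = 1.3326.
Total energy: E = γmc² = 1.3326 × 3727.4 MeV = 4970 MeV.

4970 MeV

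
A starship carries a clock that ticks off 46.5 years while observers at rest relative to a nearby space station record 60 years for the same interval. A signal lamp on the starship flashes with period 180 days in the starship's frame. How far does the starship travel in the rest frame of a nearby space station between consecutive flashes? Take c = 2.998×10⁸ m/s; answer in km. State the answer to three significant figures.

3.80×10^12 km

The time-dilation ratio gives γ = 60/46.5 = 1.29032.
β = √(1 − 1/γ²) = 0.63196. Lab-frame period = γτ = 1.29032×180 days = 232.26 days. Distance = βc × γτ = 0.63196 × 2.998×10⁸ m/s × 20067264 s = 3.8020×10^15 m = 3.80×10^12 km.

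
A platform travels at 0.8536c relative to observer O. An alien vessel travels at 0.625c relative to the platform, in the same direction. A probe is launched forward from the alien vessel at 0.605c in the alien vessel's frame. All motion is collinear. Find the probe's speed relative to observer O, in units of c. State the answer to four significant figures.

First combine the probe and alien vessel (S''→S'): u₁ = (0.605 + 0.625)/(1 + 0.605×0.625) = 1.23/1.378125 = 0.89252.
Then combine with the platform (S'→S): u = (0.89252 + 0.8536)/(1 + 0.89252×0.8536) = 1.74612/1.761855072 = 0.99107.

0.9911c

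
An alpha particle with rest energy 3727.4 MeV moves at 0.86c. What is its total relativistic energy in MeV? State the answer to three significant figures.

7300 MeV

Lorentz factor: γ = (1 − 0.7396)^(−1/2) = 1.9597.
Total energy: E = γmc² = 1.9597 × 3727.4 MeV = 7300 MeV.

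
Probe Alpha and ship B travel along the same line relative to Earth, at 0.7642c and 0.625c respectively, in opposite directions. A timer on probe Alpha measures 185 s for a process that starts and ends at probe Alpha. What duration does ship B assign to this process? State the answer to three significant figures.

543 s

Transform probe Alpha's velocity into ship B's frame: (0.7642 + 0.625)/(1 + 0.7642·0.625) = 1.3892/1.477625, so the relative speed is 0.94016c.
At |u| = 0.94016c, γ = (1 − 0.883901)^(−1/2) = 2.9348.
Probe Alpha's interval is proper; time dilation gives Δt_B = γΔτ = 2.9348 × 185 s = 543 s.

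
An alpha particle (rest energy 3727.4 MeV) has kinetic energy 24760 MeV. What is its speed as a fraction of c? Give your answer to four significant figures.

0.9914c

K = (γ−1)mc², so γ = 1 + 24760/3727.4 = 7.6427.
Then v/c = √(1 − γ⁻²) = √(1 − 0.0171201) = √0.9828799 = 0.9914.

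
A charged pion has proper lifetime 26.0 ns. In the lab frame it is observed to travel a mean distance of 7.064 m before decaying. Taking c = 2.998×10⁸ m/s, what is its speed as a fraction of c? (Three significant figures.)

Lab distance = (lab lifetime)·v = γτ·βc, so βγ = d/(cτ) = 7.064/(2.998×10⁸ × 2.600×10^-8) = 0.90625.
With βγ = 0.90625: γ² = 1 + (βγ)² = 1.821289, and β = (βγ)/γ = 0.90625/1.34955 = 0.672.

0.672c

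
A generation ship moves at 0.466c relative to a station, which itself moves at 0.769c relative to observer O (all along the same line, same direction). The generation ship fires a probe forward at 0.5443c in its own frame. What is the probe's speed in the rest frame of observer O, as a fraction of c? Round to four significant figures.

0.9723c

First combine the probe and generation ship (S''→S'): u₁ = (0.5443 + 0.466)/(1 + 0.5443×0.466) = 1.0103/1.2536438 = 0.80589.
Then combine with the station (S'→S): u = (0.80589 + 0.769)/(1 + 0.80589×0.769) = 1.57489/1.61972941 = 0.97232.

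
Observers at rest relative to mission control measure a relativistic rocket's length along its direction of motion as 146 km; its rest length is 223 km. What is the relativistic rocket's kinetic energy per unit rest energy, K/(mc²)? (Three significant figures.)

γ = L₀/L = 223/146 = 1.5274.
K/(mc²) = γ − 1 = 1.5274 − 1 = 0.527.

0.527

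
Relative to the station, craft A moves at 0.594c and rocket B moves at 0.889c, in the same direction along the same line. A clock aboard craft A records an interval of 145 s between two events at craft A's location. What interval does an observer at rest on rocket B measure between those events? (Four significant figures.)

The velocity of craft A relative to rocket B is (0.594 − 0.889)c / (1 − 0.594×0.889) = −0.62509c; relative speed 0.62509c.
At |u| = 0.62509c, γ = (1 − 0.390738)^(−1/2) = 1.2811.
Craft A's interval is proper; time dilation gives Δt_B = γΔτ = 1.2811 × 145 s = 185.8 s.

185.8 s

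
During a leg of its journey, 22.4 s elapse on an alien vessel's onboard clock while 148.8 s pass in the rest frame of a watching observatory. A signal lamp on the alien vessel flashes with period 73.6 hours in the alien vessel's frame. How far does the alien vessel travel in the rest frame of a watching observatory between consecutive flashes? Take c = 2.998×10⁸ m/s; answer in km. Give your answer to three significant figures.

The time-dilation ratio gives γ = 148.8/22.4 = 6.64286.
β = √(1 − 1/γ²) = 0.9886. Lab-frame period = γτ = 6.64286×73.6 hours = 488.91 hours. Distance = βc × γτ = 0.9886 × 2.998×10⁸ m/s × 1760076 s = 5.2166×10^14 m = 5.22×10^11 km.

5.22×10^11 km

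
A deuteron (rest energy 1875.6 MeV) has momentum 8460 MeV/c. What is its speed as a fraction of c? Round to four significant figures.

pc/(mc²) = 8460/1875.6 = 4.5106 = βγ = β/√(1−β²).
So β² = x²/(1 + x²) with x = 4.5106: x² = 20.3455, β² = 20.3455/21.3455 = 0.953152, β = 0.9763.

0.9763c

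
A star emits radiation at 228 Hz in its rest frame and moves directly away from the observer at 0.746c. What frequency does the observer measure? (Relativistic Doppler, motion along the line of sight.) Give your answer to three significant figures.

87.0 Hz

Relativistic Doppler (source moving away): f_obs = f_src · √((1−β)/(1+β)).
With β = 0.746: factor = √(0.254/1.746) = 0.38141.
f_obs = 228 × 0.38141 = 87.0 Hz.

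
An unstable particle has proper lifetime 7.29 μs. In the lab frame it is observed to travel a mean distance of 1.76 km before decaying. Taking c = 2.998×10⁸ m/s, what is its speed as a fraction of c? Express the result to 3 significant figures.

Lab distance = (lab lifetime)·v = γτ·βc, so βγ = d/(cτ) = 1760/(2.998×10⁸ × 7.290×10^-6) = 0.80529.
With βγ = 0.80529: γ² = 1 + (βγ)² = 1.648492, and β = (βγ)/γ = 0.80529/1.28394 = 0.627.

0.627c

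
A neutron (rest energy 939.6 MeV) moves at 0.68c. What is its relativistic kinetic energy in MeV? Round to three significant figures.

342 MeV

With β = 0.68, γ = 1/√(1 − 0.68²) = 1/√0.5376 = 1.36386.
Kinetic energy: K = (γ − 1)mc² = (1.36386 − 1) × 939.6 MeV = 0.36386 × 939.6 = 342 MeV.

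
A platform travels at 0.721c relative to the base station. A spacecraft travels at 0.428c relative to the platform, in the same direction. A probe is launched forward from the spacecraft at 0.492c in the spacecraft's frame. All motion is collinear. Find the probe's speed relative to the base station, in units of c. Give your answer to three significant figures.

0.957c

Compose velocities in two stages. Stage 1 (into S'): u₁ = (0.492+0.428)/(1+0.492×0.428) = 0.75997.
Stage 2 (into S): u = (0.75997+0.721)/(1+0.75997×0.721) = 0.95674, so the speed is 0.957c.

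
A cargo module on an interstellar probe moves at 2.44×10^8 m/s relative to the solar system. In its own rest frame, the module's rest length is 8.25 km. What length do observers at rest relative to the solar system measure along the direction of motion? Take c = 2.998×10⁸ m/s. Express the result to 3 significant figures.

4.79 km

β = v/c = (2.44×10^8 m/s)/(2.998×10⁸ m/s) = 0.813876.
β² = 0.6623941, so γ = 1/√0.3376059 = 1.7211.
Length contraction: L = L₀/γ = 8.25/1.7211 = 4.79 km.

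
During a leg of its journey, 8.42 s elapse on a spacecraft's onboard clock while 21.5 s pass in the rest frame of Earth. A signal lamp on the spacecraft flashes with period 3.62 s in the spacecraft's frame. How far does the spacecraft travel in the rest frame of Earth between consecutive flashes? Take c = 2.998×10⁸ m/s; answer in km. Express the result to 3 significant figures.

2.55×10^6 km

The time-dilation ratio gives γ = 21.5/8.42 = 2.55344.
β = √(1 − 1/γ²) = 0.92012. Lab-frame period = γτ = 2.55344×3.62 s = 9.2435 s. Distance = βc × γτ = 0.92012 × 2.998×10⁸ m/s × 9.2435 s = 2.5498×10^9 m = 2.55×10^6 km.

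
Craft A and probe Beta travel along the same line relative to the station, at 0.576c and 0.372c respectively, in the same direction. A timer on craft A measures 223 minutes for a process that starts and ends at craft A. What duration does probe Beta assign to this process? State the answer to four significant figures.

Transform craft A's velocity into probe Beta's frame: (0.576 − 0.372)/(1 − 0.576·0.372) = 0.204/0.785728, so the relative speed is 0.25963c.
At |u| = 0.25963c, γ = (1 − 0.0674077)^(−1/2) = 1.0355.
Craft A's interval is proper; time dilation gives Δt_B = γΔτ = 1.0355 × 223 minutes = 230.9 minutes.

230.9 minutes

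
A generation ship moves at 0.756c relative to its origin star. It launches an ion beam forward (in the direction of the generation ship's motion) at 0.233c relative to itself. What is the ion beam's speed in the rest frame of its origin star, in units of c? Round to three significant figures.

0.841c

Relativistic velocity addition: u = (u' + v)/(1 + u'v/c²), with u' = 0.233c and v = 0.756c.
Numerator: 0.233 + 0.756 = 0.989. Denominator: 1 + (0.233)(0.756) = 1.176148.
u = 0.989/1.176148 = 0.84088, so the speed is 0.841c.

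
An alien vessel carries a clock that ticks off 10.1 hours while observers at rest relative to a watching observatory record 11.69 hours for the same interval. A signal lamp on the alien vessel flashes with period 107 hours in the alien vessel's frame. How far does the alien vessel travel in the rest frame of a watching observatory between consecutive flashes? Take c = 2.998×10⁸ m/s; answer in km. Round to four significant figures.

γ = Δt/Δτ = 11.69/10.1 = 1.15743.
β = √(1 − 1/γ²) = 0.50352. Lab-frame period = γτ = 1.15743×107 hours = 123.85 hours. Distance = βc × γτ = 0.50352 × 2.998×10⁸ m/s × 445860 s = 6.7305×10^13 m = 6.730×10^10 km.

6.730×10^10 km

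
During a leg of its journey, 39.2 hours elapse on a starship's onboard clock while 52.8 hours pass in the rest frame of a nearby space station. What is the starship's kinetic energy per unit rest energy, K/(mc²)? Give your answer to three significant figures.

0.347

From Δt = γΔτ: γ = 52.8/39.2 = 1.34694.
K/(mc²) = γ − 1 = 1.34694 − 1 = 0.347.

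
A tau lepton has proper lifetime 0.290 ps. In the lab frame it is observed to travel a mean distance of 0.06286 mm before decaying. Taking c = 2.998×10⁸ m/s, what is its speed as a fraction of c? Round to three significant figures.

0.586c

Lab distance = (lab lifetime)·v = γτ·βc, so βγ = d/(cτ) = 6.286×10^-5/(2.998×10⁸ × 2.900×10^-13) = 0.72301.
With βγ = 0.72301: γ² = 1 + (βγ)² = 1.522743, and β = (βγ)/γ = 0.72301/1.23399 = 0.586.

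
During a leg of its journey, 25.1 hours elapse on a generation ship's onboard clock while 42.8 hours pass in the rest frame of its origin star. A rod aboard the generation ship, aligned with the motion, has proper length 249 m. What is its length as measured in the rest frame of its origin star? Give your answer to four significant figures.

146.0 m

γ = Δt/Δτ = 42.8/25.1 = 1.70518.
L = L₀/γ = 249/1.70518 = 146.0 m.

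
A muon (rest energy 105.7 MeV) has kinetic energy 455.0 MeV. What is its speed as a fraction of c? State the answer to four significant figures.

0.9821c

K = (γ−1)mc², so γ = 1 + 455.0/105.7 = 5.3046.
Then v/c = √(1 − γ⁻²) = √(1 − 0.0355381) = √0.9644619 = 0.9821.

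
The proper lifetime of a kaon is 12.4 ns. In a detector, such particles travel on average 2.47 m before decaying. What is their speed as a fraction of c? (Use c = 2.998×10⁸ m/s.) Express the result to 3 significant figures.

0.553c

d = βγcτ ⇒ βγ = d/(cτ) = 2.470 m / (3.71752 m) = 0.66442.
β = (βγ)/√(1+(βγ)²) = 0.66442/√1.441454 = 0.553.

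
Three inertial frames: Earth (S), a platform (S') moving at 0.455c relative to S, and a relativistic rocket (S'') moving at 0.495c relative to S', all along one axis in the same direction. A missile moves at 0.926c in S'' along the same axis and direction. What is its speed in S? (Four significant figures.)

0.9903c

Apply u = (u'+v)/(1+u'v) twice. Missile in the platform frame: (0.926+0.495)/(1+0.926·0.495) = 1.421/1.45837 = 0.97438c.
That velocity, transformed to the rest frame of Earth: (0.97438+0.455)/(1+0.97438·0.455) = 1.42938/1.4433429 = 0.99033c.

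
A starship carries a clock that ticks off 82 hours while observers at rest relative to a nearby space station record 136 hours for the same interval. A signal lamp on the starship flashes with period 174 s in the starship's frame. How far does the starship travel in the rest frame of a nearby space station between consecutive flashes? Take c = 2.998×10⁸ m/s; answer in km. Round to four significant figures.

6.902×10^7 km

From Δt = γΔτ: γ = 136/82 = 1.65854.
β = √(1 − 1/γ²) = 0.79779. Lab-frame period = γτ = 1.65854×174 s = 288.59 s. Distance = βc × γτ = 0.79779 × 2.998×10⁸ m/s × 288.59 s = 6.9024×10^10 m = 6.902×10^7 km.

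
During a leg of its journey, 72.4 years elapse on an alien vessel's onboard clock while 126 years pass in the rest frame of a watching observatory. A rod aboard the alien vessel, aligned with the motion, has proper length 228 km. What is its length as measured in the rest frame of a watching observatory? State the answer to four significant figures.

The time-dilation ratio gives γ = 126/72.4 = 1.74033.
The rod contracts by the same γ: 228 km / 1.74033 = 131.0 km.

131.0 km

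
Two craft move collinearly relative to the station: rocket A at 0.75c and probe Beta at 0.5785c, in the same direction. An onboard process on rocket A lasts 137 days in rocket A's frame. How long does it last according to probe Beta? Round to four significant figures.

Speed of rocket A in probe Beta's frame: u = (v_A − v_B)/(1 − v_A v_B/c²) = (0.75 − 0.5785)/(1 − 0.75×0.5785) = 0.1715/0.566125 = 0.30294; |u| = 0.30294c.
γ for this relative speed: γ = 1/√(1 − 0.0917726) = 1.0493.
The clock on rocket A records proper time, so probe Beta measures Δt = γΔτ = 1.0493 × 137 = 143.8 days.

143.8 days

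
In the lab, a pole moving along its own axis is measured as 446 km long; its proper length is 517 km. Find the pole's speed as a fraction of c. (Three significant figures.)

0.506c

Length contraction gives γ = L₀/L = 517/446 = 1.1592.
β = √(1 − 1/γ²) = √0.255811 = 0.506.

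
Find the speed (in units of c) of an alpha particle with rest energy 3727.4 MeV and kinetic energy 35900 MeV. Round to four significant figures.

0.9956c

γ = 1 + K/(mc²) = 1 + 35900/3727.4 = 10.631.
β = √(1 − 1/γ²) = √(1 − 0.00884814) = √0.99115186 = 0.9956.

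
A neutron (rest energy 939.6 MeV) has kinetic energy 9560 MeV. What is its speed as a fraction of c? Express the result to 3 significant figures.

K = (γ−1)mc², so γ = 1 + 9560/939.6 = 11.175.
Then v/c = √(1 − γ⁻²) = √(1 − 0.00800765) = √0.99199235 = 0.996.

0.996c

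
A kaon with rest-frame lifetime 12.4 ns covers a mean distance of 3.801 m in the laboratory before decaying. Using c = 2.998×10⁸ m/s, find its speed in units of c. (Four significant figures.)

Lab distance = (lab lifetime)·v = γτ·βc, so βγ = d/(cτ) = 3.801/(2.998×10⁸ × 1.240×10^-8) = 1.0225.
With βγ = 1.0225: γ² = 1 + (βγ)² = 2.04551, and β = (βγ)/γ = 1.0225/1.43021 = 0.7149.

0.7149c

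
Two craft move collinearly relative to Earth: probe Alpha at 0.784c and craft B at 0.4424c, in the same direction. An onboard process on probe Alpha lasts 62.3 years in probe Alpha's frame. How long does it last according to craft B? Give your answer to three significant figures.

Speed of probe Alpha in craft B's frame: u = (v_A − v_B)/(1 − v_A v_B/c²) = (0.784 − 0.4424)/(1 − 0.784×0.4424) = 0.3416/0.6531584 = 0.523; |u| = 0.523c.
At |u| = 0.523c, γ = (1 − 0.273529)^(−1/2) = 1.1733.
The clock on probe Alpha records proper time, so craft B measures Δt = γΔτ = 1.1733 × 62.3 = 73.1 years.

73.1 years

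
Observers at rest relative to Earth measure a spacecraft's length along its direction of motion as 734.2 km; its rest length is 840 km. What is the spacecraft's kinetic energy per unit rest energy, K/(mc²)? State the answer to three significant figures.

From L = L₀/γ: γ = 840/734.2 = 1.1441.
Since K = (γ−1)mc², K/(mc²) = 1.1441 − 1 = 0.144.

0.144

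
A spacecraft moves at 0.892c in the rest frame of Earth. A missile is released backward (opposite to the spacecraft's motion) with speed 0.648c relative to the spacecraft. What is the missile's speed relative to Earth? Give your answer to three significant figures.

In units of c, u = (u' + v)/(1 + u'v) with u' = −0.648 and v = 0.892.
Numerator: −0.648 + 0.892 = 0.244. Denominator: 1 + (−0.648)(0.892) = 0.421984.
u = 0.244/0.421984 = 0.57822, so the speed is 0.578c.

0.578c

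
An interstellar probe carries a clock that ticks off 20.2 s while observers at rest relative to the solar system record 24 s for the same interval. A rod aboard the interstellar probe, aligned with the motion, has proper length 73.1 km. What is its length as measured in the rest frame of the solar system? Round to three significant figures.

From Δt = γΔτ: γ = 24/20.2 = 1.18812.
L = L₀/γ = 73.1/1.18812 = 61.5 km.

61.5 km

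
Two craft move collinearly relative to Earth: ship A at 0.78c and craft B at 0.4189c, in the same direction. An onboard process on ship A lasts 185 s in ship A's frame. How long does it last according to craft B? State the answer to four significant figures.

Speed of ship A in craft B's frame: u = (v_A − v_B)/(1 − v_A v_B/c²) = (0.78 − 0.4189)/(1 − 0.78×0.4189) = 0.3611/0.673258 = 0.53635; |u| = 0.53635c.
γ for this relative speed: γ = 1/√(1 − 0.287671) = 1.1848.
Ship A's interval is proper; time dilation gives Δt_B = γΔτ = 1.1848 × 185 s = 219.2 s.

219.2 s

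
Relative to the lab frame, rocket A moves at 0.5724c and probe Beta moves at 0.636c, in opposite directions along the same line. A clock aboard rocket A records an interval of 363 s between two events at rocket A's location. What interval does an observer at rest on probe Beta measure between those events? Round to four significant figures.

782.5 s

Speed of rocket A in probe Beta's frame: u = (v_A + v_B)/(1 + v_A v_B/c²) = (0.5724 + 0.636)/(1 + 0.5724×0.636) = 1.2084/1.3640464 = 0.88589; |u| = 0.88589c.
At |u| = 0.88589c, γ = (1 − 0.784801)^(−1/2) = 2.1557.
Rocket A's interval is proper; time dilation gives Δt_B = γΔτ = 2.1557 × 363 s = 782.5 s.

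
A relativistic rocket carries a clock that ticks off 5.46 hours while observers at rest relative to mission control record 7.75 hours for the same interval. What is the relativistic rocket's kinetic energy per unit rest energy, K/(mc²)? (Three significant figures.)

0.419

γ = Δt/Δτ = 7.75/5.46 = 1.41941.
Since K = (γ−1)mc², K/(mc²) = 1.41941 − 1 = 0.419.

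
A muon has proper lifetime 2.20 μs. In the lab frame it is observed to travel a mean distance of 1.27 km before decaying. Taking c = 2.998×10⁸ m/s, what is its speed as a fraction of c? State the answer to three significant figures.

Lab distance = (lab lifetime)·v = γτ·βc, so βγ = d/(cτ) = 1270/(2.998×10⁸ × 2.200×10^-6) = 1.9255.
With βγ = 1.9255: γ² = 1 + (βγ)² = 4.70755, and β = (βγ)/γ = 1.9255/2.16969 = 0.887.

0.887c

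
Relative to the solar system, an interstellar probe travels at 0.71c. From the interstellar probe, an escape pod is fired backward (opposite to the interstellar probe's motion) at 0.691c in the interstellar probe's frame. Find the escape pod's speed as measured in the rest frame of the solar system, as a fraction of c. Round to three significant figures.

Relativistic velocity addition: u = (u' + v)/(1 + u'v/c²), with u' = −0.691c and v = 0.71c.
Numerator: −0.691 + 0.71 = 0.019. Denominator: 1 + (−0.691)(0.71) = 0.50939.
u = 0.019/0.50939 = 0.0373, so the speed is 0.0373c.

0.0373c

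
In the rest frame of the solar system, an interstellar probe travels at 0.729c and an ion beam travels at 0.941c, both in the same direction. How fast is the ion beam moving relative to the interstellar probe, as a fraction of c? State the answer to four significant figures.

0.6751c

Transform to the interstellar probe's frame: u' = (u − v)/(1 − uv/c²).
u' = (0.941 − 0.729)/(1 − 0.941×0.729) = 0.212/0.314011 = 0.67514.
Speed in the interstellar probe's frame: 0.6751c (in the same direction).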